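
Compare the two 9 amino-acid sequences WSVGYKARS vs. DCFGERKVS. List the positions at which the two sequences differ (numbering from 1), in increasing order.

1, 2, 3, 5, 6, 7, 8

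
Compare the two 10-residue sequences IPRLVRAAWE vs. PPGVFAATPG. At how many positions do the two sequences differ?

Comparing position by position, 8 positions differ: 1 (I/P), 3 (R/G), 4 (L/V), 5 (V/F), 6 (R/A), 8 (A/T), 9 (W/P), 10 (E/G).

8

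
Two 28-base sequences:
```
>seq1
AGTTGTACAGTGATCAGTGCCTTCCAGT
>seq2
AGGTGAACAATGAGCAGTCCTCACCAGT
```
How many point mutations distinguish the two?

Comparing position by position, 8 positions differ: 3 (T/G), 6 (T/A), 10 (G/A), 14 (T/G), 19 (G/C), 21 (C/T), 22 (T/C), 23 (T/A).

8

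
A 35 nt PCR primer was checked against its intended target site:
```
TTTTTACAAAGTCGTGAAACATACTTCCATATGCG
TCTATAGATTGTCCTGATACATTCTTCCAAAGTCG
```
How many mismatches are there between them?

Comparing position by position, 11 positions differ: 2 (T/C), 4 (T/A), 7 (C/G), 9 (A/T), 10 (A/T), 14 (G/C), 18 (A/T), 23 (A/T), 30 (T/A), 32 (T/G), 33 (G/T).

11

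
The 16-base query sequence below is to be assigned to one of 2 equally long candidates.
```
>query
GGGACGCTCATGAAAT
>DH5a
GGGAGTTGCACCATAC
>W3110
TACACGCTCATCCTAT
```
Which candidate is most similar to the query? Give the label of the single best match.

W3110

Hamming distances to query — DH5a: 8; W3110: 6.
Smallest is W3110 with 6 mismatches.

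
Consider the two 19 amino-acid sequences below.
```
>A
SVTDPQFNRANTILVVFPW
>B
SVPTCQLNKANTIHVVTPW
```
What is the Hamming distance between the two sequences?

Comparing position by position, 7 residues differ: 3 (T/P), 4 (D/T), 5 (P/C), 7 (F/L), 9 (R/K), 14 (L/H), 17 (F/T).

7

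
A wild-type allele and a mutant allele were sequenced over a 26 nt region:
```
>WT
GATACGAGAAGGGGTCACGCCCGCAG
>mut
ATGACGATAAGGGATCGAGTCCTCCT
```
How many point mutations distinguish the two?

11

Comparing position by position, 11 sites differ: 1 (G/A), 2 (A/T), 3 (T/G), 8 (G/T), 14 (G/A), 17 (A/G), 18 (C/A), 20 (C/T), 23 (G/T), 25 (A/C), 26 (G/T).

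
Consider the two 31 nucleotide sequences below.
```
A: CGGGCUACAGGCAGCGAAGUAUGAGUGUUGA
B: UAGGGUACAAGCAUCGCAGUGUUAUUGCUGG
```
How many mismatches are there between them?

The sequences differ at positions 1, 2, 5, 10, 14, 17, 21, 23, 25, 28, 31 (1-based) — 11 in total.

11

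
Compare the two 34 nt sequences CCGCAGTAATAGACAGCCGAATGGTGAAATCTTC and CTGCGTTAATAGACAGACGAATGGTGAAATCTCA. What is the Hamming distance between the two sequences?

6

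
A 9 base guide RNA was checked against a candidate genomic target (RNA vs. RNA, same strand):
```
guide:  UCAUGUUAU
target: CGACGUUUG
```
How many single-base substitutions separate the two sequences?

Mismatches (1-based): position 1: U→C; position 2: C→G; position 4: U→C; position 8: A→U; position 9: U→G.

5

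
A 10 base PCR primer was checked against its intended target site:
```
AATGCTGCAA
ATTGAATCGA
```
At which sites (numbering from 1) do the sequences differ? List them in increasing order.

2, 5, 6, 7, 9

Scanning 1-based: 2: A/T; 5: C/A; 6: T/A; 7: G/T; 9: A/G.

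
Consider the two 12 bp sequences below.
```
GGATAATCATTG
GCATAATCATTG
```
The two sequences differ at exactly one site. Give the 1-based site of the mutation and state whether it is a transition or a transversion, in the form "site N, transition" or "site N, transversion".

Site 2 changes G→C. G is a purine and C is a pyrimidine, so this is a transversion.

site 2, transversion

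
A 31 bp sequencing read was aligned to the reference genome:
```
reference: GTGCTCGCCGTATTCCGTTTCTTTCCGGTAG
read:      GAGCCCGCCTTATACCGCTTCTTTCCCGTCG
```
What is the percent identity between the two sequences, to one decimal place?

Mismatches at positions 2, 5, 10, 14, 18, 27, 30 (1-based): 7 of 31.
Identical positions: 24/31 = 77.42% → 77.4%.

77.4%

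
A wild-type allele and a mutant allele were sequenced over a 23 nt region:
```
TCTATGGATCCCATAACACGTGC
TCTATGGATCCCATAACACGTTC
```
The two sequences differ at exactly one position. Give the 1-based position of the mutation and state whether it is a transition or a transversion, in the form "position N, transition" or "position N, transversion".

position 22, transversion

Position 22 changes G→T. G is a purine and T is a pyrimidine, so this is a transversion.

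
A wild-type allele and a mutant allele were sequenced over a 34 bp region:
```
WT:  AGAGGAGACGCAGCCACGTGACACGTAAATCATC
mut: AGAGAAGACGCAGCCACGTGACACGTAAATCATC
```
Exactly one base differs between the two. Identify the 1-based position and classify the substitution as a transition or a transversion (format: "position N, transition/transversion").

position 5, transition

Position 5 changes G→A. G is a purine and A is a purine, so this is a transition.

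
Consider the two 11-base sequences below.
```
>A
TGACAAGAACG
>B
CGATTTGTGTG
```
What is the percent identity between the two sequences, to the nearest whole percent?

36%

Mismatches at positions 1, 4, 5, 6, 8, 9, 10 (1-based): 7 of 11.
Identical positions: 4/11 = 36.36% → 36%.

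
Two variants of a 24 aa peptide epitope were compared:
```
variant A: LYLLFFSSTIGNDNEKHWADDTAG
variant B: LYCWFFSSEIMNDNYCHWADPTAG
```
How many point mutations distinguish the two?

The sequences differ at positions 3, 4, 9, 11, 15, 16, 21 (1-based) — 7 in total.

7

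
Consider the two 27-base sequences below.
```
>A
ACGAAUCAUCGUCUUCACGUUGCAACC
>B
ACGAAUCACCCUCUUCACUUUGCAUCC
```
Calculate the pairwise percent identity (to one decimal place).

85.2%

Mismatches at positions 9, 11, 19, 25 (1-based): 4 of 27.
Identical positions: 23/27 = 85.19% → 85.2%.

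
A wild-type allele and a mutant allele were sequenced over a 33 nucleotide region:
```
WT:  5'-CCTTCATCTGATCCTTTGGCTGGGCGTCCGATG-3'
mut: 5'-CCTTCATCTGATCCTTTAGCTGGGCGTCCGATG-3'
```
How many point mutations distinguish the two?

Mismatches (1-based): position 18: G→A.

1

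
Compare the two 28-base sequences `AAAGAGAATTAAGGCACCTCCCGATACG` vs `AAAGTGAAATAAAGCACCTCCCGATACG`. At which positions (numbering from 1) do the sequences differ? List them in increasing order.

Differences at position 5 (A→T), position 9 (T→A), position 13 (G→A).

5, 9, 13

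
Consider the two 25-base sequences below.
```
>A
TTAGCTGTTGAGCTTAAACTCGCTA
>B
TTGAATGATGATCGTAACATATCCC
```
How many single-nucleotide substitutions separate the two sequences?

Comparing position by position, 12 bases differ: 3 (A/G), 4 (G/A), 5 (C/A), 8 (T/A), 12 (G/T), 14 (T/G), 18 (A/C), 19 (C/A), 21 (C/A), 22 (G/T), 24 (T/C), 25 (A/C).

12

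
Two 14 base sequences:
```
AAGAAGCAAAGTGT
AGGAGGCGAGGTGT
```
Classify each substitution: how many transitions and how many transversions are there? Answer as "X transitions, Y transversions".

4 transitions, 0 transversions

Transitions (purine↔purine or pyrimidine↔pyrimidine): 2 A→G, 5 A→G, 8 A→G, 10 A→G.
Transversions (purine↔pyrimidine): none.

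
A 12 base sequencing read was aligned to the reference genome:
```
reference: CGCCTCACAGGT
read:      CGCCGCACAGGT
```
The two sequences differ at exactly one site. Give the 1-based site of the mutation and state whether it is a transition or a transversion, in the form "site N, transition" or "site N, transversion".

site 5, transversion

Site 5 changes T→G. T is a pyrimidine and G is a purine, so this is a transversion.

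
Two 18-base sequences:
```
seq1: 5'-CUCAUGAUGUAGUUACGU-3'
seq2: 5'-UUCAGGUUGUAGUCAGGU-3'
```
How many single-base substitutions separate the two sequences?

5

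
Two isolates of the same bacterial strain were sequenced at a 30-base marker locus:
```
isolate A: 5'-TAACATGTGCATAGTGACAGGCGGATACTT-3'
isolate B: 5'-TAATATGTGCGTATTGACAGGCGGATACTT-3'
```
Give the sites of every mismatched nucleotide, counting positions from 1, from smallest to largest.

Differences at site 4 (C→T), site 11 (A→G), site 14 (G→T).

4, 11, 14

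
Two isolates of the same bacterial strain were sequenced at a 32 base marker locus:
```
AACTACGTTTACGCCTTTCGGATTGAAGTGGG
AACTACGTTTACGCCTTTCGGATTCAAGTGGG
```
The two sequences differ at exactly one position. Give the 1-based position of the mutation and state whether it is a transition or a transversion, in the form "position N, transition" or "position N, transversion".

position 25, transversion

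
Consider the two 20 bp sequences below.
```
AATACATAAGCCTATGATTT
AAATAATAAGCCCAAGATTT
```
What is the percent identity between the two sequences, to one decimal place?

75.0%

Mismatches at positions 3, 4, 5, 13, 15 (1-based): 5 of 20.
Identical positions: 15/20 = 75% → 75.0%.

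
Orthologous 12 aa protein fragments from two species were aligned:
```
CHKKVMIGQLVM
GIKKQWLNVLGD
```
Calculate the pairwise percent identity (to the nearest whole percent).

9 positions differ (1, 2, 5, 6, 7, 8, 9, 11, 12), so 3 of 12 match: 3/12 = 25%.

25%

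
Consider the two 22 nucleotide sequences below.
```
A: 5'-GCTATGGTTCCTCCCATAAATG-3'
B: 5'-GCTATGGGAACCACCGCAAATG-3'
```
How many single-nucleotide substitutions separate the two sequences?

7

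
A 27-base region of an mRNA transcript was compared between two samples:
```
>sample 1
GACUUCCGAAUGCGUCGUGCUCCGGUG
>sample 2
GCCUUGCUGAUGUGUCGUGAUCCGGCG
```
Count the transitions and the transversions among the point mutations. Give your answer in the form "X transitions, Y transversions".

Mismatches (1-based):
position 2: A→C (purine→pyrimidine, transversion)
position 6: C→G (pyrimidine→purine, transversion)
position 8: G→U (purine→pyrimidine, transversion)
position 9: A→G (purine→purine, transition)
position 13: C→U (pyrimidine→pyrimidine, transition)
position 20: C→A (pyrimidine→purine, transversion)
position 26: U→C (pyrimidine→pyrimidine, transition)

3 transitions, 4 transversions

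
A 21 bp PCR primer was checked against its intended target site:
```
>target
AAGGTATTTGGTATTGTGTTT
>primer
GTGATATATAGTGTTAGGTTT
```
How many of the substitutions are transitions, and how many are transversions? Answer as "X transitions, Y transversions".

5 transitions, 3 transversions

Transitions (purine↔purine or pyrimidine↔pyrimidine): 1 A→G, 4 G→A, 10 G→A, 13 A→G, 16 G→A.
Transversions (purine↔pyrimidine): 2 A→T, 8 T→A, 17 T→G.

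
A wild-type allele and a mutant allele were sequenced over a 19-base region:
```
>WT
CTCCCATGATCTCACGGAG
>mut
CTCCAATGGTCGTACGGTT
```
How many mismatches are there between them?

Comparing position by position, 6 sites differ: 5 (C/A), 9 (A/G), 12 (T/G), 13 (C/T), 18 (A/T), 19 (G/T).

6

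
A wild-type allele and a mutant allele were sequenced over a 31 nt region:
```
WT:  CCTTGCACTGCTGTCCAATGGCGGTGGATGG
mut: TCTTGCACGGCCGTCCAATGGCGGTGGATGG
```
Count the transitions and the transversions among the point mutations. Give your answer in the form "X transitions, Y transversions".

2 transitions, 1 transversion

Transitions (purine↔purine or pyrimidine↔pyrimidine): 1 C→T, 12 T→C.
Transversions (purine↔pyrimidine): 9 T→G.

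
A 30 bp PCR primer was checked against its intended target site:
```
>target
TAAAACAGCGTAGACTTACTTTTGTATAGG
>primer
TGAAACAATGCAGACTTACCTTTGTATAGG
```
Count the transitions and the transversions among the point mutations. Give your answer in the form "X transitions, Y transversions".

Transitions (purine↔purine or pyrimidine↔pyrimidine): 2 A→G, 8 G→A, 9 C→T, 11 T→C, 20 T→C.
Transversions (purine↔pyrimidine): none.

5 transitions, 0 transversions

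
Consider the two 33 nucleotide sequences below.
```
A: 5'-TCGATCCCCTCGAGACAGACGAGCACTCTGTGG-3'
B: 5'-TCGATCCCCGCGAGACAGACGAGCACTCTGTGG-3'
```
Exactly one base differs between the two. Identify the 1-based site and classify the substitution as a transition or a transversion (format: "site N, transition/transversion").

Site 10 changes T→G. T is a pyrimidine and G is a purine, so this is a transversion.

site 10, transversion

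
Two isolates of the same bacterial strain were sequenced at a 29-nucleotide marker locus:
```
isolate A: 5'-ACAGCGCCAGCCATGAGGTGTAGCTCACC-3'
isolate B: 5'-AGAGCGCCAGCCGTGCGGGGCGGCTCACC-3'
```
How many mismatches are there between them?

Mismatches (1-based): position 2: C→G; position 13: A→G; position 16: A→C; position 19: T→G; position 21: T→C; position 22: A→G.

6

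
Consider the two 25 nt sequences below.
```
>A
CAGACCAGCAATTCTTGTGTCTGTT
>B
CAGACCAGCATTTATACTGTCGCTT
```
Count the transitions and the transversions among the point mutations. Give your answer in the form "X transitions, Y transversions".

0 transitions, 6 transversions

Transitions (purine↔purine or pyrimidine↔pyrimidine): none.
Transversions (purine↔pyrimidine): 11 A→T, 14 C→A, 16 T→A, 17 G→C, 22 T→G, 23 G→C.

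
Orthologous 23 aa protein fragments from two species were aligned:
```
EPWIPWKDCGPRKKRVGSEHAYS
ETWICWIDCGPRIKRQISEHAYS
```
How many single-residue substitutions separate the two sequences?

6

Mismatches (1-based): residue 2: P→T; residue 5: P→C; residue 7: K→I; residue 13: K→I; residue 16: V→Q; residue 17: G→I.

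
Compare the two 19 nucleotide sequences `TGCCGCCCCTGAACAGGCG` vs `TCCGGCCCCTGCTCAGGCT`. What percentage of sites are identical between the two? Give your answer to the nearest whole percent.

Mismatches at positions 2, 4, 12, 13, 19 (1-based): 5 of 19.
Identical positions: 14/19 = 73.68% → 74%.

74%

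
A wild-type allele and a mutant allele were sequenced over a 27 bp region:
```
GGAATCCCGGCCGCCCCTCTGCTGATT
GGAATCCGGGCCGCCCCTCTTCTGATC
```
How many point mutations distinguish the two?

3

Mismatches (1-based): site 8: C→G; site 21: G→T; site 27: T→C.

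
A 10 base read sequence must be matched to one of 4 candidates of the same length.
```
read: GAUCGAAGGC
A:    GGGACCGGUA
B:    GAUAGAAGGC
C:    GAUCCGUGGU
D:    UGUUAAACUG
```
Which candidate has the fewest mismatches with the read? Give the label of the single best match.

B

A differs at 8 bases; B differs at 1 base; C differs at 4 bases; D differs at 7 bases. The closest is B.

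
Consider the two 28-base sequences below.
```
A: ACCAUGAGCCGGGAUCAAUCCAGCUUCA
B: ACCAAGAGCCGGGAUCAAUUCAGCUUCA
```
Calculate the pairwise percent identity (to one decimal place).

2 positions differ (5, 20), so 26 of 28 match: 26/28 = 92.86%.

92.9%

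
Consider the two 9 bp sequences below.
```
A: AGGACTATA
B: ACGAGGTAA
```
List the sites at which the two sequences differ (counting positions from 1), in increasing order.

2, 5, 6, 7, 8

Differences at site 2 (G→C), site 5 (C→G), site 6 (T→G), site 7 (A→T), site 8 (T→A).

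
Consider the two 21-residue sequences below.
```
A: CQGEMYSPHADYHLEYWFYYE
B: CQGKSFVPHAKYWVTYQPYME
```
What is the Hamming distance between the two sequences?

The sequences differ at residues 4, 5, 6, 7, 11, 13, 14, 15, 17, 18, 20 (1-based) — 11 in total.

11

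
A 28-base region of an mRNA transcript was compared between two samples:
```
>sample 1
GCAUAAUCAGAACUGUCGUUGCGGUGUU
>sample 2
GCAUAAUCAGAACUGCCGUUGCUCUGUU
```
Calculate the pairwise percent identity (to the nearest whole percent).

89%

3 positions differ (16, 23, 24), so 25 of 28 match: 25/28 = 89.29%.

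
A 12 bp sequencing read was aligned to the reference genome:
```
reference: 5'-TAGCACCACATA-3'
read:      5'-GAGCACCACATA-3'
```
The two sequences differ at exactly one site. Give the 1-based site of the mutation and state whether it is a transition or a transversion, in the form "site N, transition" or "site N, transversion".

site 1, transversion

Site 1 changes T→G. T is a pyrimidine and G is a purine, so this is a transversion.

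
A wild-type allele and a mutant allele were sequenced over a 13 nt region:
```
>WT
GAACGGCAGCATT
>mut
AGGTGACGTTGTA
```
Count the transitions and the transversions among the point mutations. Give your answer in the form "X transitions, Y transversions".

8 transitions, 2 transversions

Transitions (purine↔purine or pyrimidine↔pyrimidine): 1 G→A, 2 A→G, 3 A→G, 4 C→T, 6 G→A, 8 A→G, 10 C→T, 11 A→G.
Transversions (purine↔pyrimidine): 9 G→T, 13 T→A.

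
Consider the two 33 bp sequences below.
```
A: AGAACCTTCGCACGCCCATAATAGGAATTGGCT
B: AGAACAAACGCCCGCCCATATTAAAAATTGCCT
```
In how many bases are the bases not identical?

Comparing position by position, 8 bases differ: 6 (C/A), 7 (T/A), 8 (T/A), 12 (A/C), 21 (A/T), 24 (G/A), 25 (G/A), 31 (G/C).

8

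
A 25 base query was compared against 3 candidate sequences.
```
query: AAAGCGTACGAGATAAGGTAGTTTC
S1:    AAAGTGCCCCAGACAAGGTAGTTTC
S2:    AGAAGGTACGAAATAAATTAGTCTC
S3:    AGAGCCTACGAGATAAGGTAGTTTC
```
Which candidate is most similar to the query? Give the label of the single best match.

S3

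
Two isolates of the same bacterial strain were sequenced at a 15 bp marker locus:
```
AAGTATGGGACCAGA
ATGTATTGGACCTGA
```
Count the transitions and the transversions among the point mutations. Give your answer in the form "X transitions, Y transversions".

0 transitions, 3 transversions

Transitions (purine↔purine or pyrimidine↔pyrimidine): none.
Transversions (purine↔pyrimidine): 2 A→T, 7 G→T, 13 A→T.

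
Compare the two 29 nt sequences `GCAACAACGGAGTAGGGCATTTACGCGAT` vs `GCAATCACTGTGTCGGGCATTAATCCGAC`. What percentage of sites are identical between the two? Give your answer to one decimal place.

Mismatches at positions 5, 6, 9, 11, 14, 22, 24, 25, 29 (1-based): 9 of 29.
Identical positions: 20/29 = 68.97% → 69.0%.

69.0%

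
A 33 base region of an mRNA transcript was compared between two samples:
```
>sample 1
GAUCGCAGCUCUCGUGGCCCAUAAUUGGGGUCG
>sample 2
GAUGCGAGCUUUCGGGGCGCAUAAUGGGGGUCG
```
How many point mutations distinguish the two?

Mismatches (1-based): site 4: C→G; site 5: G→C; site 6: C→G; site 11: C→U; site 15: U→G; site 19: C→G; site 26: U→G.

7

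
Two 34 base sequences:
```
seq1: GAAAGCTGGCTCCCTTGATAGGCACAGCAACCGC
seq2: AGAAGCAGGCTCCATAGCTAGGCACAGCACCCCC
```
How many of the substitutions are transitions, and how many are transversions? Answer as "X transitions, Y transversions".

Transitions (purine↔purine or pyrimidine↔pyrimidine): 1 G→A, 2 A→G.
Transversions (purine↔pyrimidine): 7 T→A, 14 C→A, 16 T→A, 18 A→C, 30 A→C, 33 G→C.

2 transitions, 6 transversions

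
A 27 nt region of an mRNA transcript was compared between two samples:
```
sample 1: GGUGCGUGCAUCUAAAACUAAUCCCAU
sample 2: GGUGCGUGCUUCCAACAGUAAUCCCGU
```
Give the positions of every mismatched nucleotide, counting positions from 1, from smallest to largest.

10, 13, 16, 18, 26

Differences at position 10 (A→U), position 13 (U→C), position 16 (A→C), position 18 (C→G), position 26 (A→G).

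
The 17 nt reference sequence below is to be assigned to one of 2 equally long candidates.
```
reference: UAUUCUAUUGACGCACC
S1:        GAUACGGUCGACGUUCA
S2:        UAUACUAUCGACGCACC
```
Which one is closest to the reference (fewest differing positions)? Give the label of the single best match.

Hamming distances to reference — S1: 8; S2: 2.
Smallest is S2 with 2 mismatches.

S2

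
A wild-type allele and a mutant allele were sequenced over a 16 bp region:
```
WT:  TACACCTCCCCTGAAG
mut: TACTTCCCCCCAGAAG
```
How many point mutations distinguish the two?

4

Comparing position by position, 4 bases differ: 4 (A/T), 5 (C/T), 7 (T/C), 12 (T/A).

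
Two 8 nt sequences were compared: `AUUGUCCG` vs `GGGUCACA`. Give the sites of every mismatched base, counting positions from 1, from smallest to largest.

Scanning 1-based: 1: A/G; 2: U/G; 3: U/G; 4: G/U; 5: U/C; 6: C/A; 8: G/A.

1, 2, 3, 4, 5, 6, 8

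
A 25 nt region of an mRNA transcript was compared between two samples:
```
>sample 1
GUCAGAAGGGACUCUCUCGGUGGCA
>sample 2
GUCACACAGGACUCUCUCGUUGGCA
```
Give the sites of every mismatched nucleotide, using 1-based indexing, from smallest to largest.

Differences at site 5 (G→C), site 7 (A→C), site 8 (G→A), site 20 (G→U).

5, 7, 8, 20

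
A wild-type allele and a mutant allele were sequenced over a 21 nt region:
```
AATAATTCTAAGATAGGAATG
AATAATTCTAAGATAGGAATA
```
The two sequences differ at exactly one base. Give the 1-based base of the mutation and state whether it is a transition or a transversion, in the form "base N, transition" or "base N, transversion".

Base 21 changes G→A. G is a purine and A is a purine, so this is a transition.

base 21, transition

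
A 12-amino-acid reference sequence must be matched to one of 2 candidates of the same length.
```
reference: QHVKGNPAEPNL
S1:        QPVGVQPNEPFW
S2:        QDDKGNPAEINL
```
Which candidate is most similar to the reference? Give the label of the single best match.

S2

Hamming distances to reference — S1: 7; S2: 3.
Smallest is S2 with 3 mismatches.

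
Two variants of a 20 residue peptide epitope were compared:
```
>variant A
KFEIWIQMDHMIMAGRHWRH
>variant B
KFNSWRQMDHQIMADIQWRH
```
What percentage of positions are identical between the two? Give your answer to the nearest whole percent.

65%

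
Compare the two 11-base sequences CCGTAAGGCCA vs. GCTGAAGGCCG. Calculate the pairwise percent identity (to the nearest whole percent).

4 positions differ (1, 3, 4, 11), so 7 of 11 match: 7/11 = 63.64%.

64%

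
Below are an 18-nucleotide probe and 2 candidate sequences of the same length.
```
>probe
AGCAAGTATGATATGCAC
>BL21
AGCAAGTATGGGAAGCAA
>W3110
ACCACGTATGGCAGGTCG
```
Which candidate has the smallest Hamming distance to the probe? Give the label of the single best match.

BL21

Hamming distances to probe — BL21: 4; W3110: 8.
Smallest is BL21 with 4 mismatches.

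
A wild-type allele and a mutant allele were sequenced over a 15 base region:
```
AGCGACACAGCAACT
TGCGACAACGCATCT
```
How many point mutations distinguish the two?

Comparing position by position, 4 positions differ: 1 (A/T), 8 (C/A), 9 (A/C), 13 (A/T).

4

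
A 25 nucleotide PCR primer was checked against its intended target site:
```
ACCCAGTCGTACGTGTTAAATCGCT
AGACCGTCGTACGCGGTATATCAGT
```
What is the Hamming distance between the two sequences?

Comparing position by position, 8 positions differ: 2 (C/G), 3 (C/A), 5 (A/C), 14 (T/C), 16 (T/G), 19 (A/T), 23 (G/A), 24 (C/G).

8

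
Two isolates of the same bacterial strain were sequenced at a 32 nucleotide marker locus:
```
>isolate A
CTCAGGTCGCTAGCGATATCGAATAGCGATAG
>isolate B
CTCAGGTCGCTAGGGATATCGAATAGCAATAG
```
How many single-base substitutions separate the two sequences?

2

The sequences differ at bases 14, 28 (1-based) — 2 in total.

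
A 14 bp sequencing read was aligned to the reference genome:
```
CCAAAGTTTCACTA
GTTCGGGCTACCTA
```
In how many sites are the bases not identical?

The sequences differ at sites 1, 2, 3, 4, 5, 7, 8, 10, 11 (1-based) — 9 in total.

9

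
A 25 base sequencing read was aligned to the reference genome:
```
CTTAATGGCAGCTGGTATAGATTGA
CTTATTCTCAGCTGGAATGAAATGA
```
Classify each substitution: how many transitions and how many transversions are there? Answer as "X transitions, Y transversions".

Transitions (purine↔purine or pyrimidine↔pyrimidine): 19 A→G, 20 G→A.
Transversions (purine↔pyrimidine): 5 A→T, 7 G→C, 8 G→T, 16 T→A, 22 T→A.

2 transitions, 5 transversions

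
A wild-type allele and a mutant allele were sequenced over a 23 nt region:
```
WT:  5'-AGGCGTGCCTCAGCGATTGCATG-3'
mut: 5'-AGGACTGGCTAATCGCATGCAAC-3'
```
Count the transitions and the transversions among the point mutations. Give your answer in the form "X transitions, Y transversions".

0 transitions, 9 transversions

Mismatches (1-based):
position 4: C→A (pyrimidine→purine, transversion)
position 5: G→C (purine→pyrimidine, transversion)
position 8: C→G (pyrimidine→purine, transversion)
position 11: C→A (pyrimidine→purine, transversion)
position 13: G→T (purine→pyrimidine, transversion)
position 16: A→C (purine→pyrimidine, transversion)
position 17: T→A (pyrimidine→purine, transversion)
position 22: T→A (pyrimidine→purine, transversion)
position 23: G→C (purine→pyrimidine, transversion)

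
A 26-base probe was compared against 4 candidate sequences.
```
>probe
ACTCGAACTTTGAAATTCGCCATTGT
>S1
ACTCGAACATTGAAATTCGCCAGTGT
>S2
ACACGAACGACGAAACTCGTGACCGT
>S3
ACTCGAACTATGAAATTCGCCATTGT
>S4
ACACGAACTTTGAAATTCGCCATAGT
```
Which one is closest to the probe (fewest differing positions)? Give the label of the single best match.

S1 differs at 2 positions; S2 differs at 9 positions; S3 differs at 1 position; S4 differs at 2 positions. The closest is S3.

S3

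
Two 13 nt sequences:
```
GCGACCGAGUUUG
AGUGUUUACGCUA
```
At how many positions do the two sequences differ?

11

Comparing position by position, 11 positions differ: 1 (G/A), 2 (C/G), 3 (G/U), 4 (A/G), 5 (C/U), 6 (C/U), 7 (G/U), 9 (G/C), 10 (U/G), 11 (U/C), 13 (G/A).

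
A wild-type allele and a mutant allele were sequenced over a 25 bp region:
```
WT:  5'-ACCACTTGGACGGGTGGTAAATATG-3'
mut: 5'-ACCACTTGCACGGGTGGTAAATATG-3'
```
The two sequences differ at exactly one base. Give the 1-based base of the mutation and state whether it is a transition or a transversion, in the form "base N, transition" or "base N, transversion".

Base 9 changes G→C. G is a purine and C is a pyrimidine, so this is a transversion.

base 9, transversion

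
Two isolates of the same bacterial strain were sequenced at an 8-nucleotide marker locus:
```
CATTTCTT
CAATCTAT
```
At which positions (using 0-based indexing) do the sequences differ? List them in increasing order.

2, 4, 5, 6

Differences at position 2 (T→A), position 4 (T→C), position 5 (C→T), position 6 (T→A).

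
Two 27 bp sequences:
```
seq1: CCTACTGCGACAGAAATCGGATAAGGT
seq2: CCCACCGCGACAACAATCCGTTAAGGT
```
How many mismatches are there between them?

6

Comparing position by position, 6 positions differ: 3 (T/C), 6 (T/C), 13 (G/A), 14 (A/C), 19 (G/C), 21 (A/T).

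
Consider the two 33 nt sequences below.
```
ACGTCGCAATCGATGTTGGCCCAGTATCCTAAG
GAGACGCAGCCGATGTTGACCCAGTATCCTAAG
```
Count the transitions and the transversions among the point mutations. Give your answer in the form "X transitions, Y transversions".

4 transitions, 2 transversions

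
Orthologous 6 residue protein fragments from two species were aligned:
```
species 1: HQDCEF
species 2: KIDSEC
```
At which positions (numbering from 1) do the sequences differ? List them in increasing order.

Differences at position 1 (H→K), position 2 (Q→I), position 4 (C→S), position 6 (F→C).

1, 2, 4, 6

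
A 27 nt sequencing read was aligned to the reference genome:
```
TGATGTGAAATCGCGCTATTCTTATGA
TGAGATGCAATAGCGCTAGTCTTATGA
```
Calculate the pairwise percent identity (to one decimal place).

81.5%

5 positions differ (4, 5, 8, 12, 19), so 22 of 27 match: 22/27 = 81.48%.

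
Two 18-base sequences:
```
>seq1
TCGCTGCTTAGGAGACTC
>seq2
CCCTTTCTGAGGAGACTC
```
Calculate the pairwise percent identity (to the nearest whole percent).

Mismatches at positions 1, 3, 4, 6, 9 (1-based): 5 of 18.
Identical positions: 13/18 = 72.22% → 72%.

72%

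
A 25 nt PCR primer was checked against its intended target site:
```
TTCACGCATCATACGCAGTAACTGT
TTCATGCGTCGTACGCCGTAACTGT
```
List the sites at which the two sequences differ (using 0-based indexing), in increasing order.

4, 7, 10, 16

Scanning 0-based: 4: C/T; 7: A/G; 10: A/G; 16: A/C.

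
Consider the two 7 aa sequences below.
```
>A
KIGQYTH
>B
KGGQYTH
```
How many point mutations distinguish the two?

1

Comparing position by position, 1 residue differs: 2 (I/G).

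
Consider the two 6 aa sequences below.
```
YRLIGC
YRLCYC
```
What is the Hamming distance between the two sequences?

Comparing position by position, 2 residues differ: 4 (I/C), 5 (G/Y).

2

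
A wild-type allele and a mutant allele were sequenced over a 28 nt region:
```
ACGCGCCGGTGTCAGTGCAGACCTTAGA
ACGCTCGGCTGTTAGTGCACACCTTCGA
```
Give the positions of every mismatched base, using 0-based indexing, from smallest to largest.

4, 6, 8, 12, 19, 25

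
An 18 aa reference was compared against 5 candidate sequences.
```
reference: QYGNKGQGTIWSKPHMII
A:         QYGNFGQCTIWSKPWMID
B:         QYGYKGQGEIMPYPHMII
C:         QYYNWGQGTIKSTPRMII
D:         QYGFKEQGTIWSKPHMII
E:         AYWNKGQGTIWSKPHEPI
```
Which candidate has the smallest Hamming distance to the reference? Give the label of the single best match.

D

Hamming distances to reference — A: 4; B: 5; C: 5; D: 2; E: 4.
Smallest is D with 2 mismatches.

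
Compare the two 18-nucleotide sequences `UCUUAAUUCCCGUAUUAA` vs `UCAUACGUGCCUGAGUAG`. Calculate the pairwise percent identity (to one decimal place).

55.6%

Mismatches at positions 3, 6, 7, 9, 12, 13, 15, 18 (1-based): 8 of 18.
Identical positions: 10/18 = 55.56% → 55.6%.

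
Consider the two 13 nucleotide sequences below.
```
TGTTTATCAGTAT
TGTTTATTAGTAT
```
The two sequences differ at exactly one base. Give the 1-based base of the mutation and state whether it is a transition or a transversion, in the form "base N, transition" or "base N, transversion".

base 8, transition

The sequences differ only at base 8: C→T (pyrimidine→pyrimidine), a transition.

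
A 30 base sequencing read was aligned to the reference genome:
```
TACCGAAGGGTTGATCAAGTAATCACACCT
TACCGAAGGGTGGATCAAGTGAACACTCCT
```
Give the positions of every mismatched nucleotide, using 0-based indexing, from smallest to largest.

11, 20, 22, 26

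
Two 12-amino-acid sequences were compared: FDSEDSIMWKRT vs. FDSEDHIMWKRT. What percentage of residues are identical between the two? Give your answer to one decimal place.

Mismatch at position 6 (1-based): 1 of 12.
Identical positions: 11/12 = 91.67% → 91.7%.

91.7%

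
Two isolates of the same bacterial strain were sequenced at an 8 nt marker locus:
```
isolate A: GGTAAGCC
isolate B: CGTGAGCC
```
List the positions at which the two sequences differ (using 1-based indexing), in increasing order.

Differences at position 1 (G→C), position 4 (A→G).

1, 4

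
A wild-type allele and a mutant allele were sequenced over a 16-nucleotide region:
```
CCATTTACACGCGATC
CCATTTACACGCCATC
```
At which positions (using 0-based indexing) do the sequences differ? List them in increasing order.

12

Scanning 0-based: 12: G/C.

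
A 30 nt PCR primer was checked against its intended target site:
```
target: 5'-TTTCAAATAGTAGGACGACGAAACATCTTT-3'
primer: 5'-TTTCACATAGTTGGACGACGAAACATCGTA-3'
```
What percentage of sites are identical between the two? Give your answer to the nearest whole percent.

4 positions differ (6, 12, 28, 30), so 26 of 30 match: 26/30 = 86.67%.

87%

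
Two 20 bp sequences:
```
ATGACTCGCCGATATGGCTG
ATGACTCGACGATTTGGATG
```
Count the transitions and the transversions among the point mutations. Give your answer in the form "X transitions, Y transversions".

Mismatches (1-based):
base 9: C→A (pyrimidine→purine, transversion)
base 14: A→T (purine→pyrimidine, transversion)
base 18: C→A (pyrimidine→purine, transversion)

0 transitions, 3 transversions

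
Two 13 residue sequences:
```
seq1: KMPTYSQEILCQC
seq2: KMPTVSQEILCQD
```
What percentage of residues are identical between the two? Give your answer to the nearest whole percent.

85%

Mismatches at positions 5, 13 (1-based): 2 of 13.
Identical positions: 11/13 = 84.62% → 85%.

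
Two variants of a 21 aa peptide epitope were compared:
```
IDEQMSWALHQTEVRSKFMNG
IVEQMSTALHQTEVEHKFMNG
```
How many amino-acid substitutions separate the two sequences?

Comparing position by position, 4 positions differ: 2 (D/V), 7 (W/T), 15 (R/E), 16 (S/H).

4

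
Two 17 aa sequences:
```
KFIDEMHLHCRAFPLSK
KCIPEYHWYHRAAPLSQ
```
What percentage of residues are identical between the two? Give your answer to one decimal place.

8 positions differ (2, 4, 6, 8, 9, 10, 13, 17), so 9 of 17 match: 9/17 = 52.94%.

52.9%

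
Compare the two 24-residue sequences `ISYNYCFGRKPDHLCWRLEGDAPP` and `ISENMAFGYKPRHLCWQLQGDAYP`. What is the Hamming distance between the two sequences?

8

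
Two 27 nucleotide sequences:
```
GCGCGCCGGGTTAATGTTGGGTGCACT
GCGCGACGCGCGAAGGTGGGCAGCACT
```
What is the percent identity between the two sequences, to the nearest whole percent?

70%

8 positions differ (6, 9, 11, 12, 15, 18, 21, 22), so 19 of 27 match: 19/27 = 70.37%.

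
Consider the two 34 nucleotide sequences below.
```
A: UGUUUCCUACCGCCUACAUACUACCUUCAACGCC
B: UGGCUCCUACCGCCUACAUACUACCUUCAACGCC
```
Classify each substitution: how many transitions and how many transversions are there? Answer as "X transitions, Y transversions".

Mismatches (1-based):
site 3: U→G (pyrimidine→purine, transversion)
site 4: U→C (pyrimidine→pyrimidine, transition)

1 transition, 1 transversion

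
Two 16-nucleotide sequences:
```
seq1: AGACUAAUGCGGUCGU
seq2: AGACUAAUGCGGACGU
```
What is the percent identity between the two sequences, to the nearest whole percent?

94%

Mismatch at position 13 (1-based): 1 of 16.
Identical positions: 15/16 = 93.75% → 94%.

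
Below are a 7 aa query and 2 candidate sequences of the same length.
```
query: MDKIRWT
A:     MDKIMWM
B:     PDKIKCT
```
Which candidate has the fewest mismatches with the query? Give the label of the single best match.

A

Hamming distances to query — A: 2; B: 3.
Smallest is A with 2 mismatches.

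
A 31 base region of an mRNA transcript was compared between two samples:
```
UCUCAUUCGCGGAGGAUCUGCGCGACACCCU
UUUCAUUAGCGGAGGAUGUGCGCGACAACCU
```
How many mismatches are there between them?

Mismatches (1-based): site 2: C→U; site 8: C→A; site 18: C→G; site 28: C→A.

4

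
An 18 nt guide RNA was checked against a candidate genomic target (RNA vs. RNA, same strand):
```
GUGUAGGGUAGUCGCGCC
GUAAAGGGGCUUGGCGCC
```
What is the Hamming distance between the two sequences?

6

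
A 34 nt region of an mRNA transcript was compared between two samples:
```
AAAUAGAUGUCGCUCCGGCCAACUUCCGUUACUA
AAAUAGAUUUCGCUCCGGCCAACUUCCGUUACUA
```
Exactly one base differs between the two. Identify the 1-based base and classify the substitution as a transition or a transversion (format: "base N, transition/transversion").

Base 9 changes G→U. G is a purine and U is a pyrimidine, so this is a transversion.

base 9, transversion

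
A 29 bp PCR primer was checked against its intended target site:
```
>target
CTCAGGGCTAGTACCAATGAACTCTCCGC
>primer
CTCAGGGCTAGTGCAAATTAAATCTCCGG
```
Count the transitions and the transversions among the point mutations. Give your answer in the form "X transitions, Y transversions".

Transitions (purine↔purine or pyrimidine↔pyrimidine): 13 A→G.
Transversions (purine↔pyrimidine): 15 C→A, 19 G→T, 22 C→A, 29 C→G.

1 transition, 4 transversions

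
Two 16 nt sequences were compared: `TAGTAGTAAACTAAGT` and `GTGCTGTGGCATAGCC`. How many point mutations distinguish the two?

11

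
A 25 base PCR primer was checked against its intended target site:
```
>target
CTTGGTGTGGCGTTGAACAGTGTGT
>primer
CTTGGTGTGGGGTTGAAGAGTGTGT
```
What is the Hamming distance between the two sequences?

The sequences differ at positions 11, 18 (1-based) — 2 in total.

2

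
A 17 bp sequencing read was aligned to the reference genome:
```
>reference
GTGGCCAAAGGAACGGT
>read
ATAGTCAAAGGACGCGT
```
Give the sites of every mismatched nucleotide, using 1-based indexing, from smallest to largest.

1, 3, 5, 13, 14, 15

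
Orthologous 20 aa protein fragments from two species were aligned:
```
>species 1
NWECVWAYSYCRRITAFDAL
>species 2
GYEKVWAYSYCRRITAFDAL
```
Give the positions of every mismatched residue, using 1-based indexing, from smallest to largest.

Scanning 1-based: 1: N/G; 2: W/Y; 4: C/K.

1, 2, 4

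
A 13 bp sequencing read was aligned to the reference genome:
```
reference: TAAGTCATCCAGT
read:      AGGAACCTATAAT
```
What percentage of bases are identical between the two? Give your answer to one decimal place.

30.8%

Mismatches at positions 1, 2, 3, 4, 5, 7, 9, 10, 12 (1-based): 9 of 13.
Identical positions: 4/13 = 30.77% → 30.8%.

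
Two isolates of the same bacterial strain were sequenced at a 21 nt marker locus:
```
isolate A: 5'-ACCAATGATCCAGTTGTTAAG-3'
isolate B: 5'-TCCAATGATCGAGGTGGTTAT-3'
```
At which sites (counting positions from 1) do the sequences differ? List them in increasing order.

Scanning 1-based: 1: A/T; 11: C/G; 14: T/G; 17: T/G; 19: A/T; 21: G/T.

1, 11, 14, 17, 19, 21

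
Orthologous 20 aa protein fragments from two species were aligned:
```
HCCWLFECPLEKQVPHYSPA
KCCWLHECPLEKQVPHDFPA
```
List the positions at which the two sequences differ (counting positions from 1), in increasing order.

Differences at position 1 (H→K), position 6 (F→H), position 17 (Y→D), position 18 (S→F).

1, 6, 17, 18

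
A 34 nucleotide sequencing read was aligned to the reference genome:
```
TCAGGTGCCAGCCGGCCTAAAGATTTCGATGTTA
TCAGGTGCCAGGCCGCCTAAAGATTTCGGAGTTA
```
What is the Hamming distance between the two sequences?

Comparing position by position, 4 bases differ: 12 (C/G), 14 (G/C), 29 (A/G), 30 (T/A).

4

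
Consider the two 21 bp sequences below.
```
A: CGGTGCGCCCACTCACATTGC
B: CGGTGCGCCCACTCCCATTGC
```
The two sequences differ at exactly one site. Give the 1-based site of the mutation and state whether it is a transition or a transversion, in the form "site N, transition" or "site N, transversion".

site 15, transversion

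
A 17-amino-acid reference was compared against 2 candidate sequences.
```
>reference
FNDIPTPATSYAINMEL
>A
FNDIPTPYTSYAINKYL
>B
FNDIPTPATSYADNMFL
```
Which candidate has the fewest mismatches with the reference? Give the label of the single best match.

Hamming distances to reference — A: 3; B: 2.
Smallest is B with 2 mismatches.

B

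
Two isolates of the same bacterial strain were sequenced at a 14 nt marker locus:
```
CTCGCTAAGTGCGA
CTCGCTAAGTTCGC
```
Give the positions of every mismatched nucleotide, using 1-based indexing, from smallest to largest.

Differences at position 11 (G→T), position 14 (A→C).

11, 14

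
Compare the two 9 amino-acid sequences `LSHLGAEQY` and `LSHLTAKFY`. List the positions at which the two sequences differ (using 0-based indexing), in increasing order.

4, 6, 7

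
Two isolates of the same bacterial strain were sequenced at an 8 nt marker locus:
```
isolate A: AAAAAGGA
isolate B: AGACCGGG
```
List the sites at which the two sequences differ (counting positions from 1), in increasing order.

2, 4, 5, 8

Differences at site 2 (A→G), site 4 (A→C), site 5 (A→C), site 8 (A→G).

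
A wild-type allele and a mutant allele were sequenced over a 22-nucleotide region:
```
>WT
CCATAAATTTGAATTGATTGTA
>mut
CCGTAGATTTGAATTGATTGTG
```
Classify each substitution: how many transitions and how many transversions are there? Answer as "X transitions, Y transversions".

Transitions (purine↔purine or pyrimidine↔pyrimidine): 3 A→G, 6 A→G, 22 A→G.
Transversions (purine↔pyrimidine): none.

3 transitions, 0 transversions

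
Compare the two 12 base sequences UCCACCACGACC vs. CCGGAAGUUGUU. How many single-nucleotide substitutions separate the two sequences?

The sequences differ at bases 1, 3, 4, 5, 6, 7, 8, 9, 10, 11, 12 (1-based) — 11 in total.

11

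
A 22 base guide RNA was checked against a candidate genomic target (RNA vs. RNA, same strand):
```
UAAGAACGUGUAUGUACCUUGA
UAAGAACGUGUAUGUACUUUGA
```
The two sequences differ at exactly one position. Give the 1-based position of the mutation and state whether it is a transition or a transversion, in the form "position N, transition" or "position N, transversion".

Position 18 changes C→U. C is a pyrimidine and U is a pyrimidine, so this is a transition.

position 18, transition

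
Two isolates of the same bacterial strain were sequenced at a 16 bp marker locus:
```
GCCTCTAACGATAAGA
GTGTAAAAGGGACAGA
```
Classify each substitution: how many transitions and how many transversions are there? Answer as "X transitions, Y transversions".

2 transitions, 6 transversions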